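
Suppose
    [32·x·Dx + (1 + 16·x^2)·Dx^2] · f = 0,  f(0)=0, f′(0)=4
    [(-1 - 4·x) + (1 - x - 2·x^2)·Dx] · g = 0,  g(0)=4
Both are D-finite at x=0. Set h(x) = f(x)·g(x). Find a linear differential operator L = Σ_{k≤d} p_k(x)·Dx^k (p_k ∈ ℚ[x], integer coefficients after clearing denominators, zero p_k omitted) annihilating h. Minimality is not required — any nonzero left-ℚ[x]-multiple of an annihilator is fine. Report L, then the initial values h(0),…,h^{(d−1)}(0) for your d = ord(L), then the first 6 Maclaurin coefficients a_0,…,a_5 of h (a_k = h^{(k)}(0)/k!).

f: a_k = 0, 4, 0, -64/3, 0, 1024/5, …
g: a_k = 4, 4, 12, 20, 44, 84, …
Product ⇒ symmetric product L₀, ord ≤ 2.
L = (4 + 32·x + 192·x^2) + (2 - 24·x + 64·x^2 + 192·x^3)·Dx + (-1 + x - 14·x^2 + 16·x^3 + 32·x^4)·Dx^2  (order 2).
h: a_k = 0, 16, 16, -112/3, -16/3, 3696/5, …
ICs: h(0) = 0, h′(0) = 16.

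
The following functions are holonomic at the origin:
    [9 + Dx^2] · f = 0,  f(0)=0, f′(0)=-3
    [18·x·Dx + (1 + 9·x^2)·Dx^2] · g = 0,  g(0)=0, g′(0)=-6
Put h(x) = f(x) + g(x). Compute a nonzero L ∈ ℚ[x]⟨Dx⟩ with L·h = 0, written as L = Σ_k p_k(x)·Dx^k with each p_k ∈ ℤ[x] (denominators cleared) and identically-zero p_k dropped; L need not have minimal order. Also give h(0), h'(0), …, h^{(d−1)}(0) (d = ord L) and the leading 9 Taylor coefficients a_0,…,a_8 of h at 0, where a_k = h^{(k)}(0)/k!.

f: a_k = 0, -3, 0, 9/2, 0, -81/40, 0, 243/560, 0, …
g: a_k = 0, -6, 0, 18, 0, -486/5, 0, 4374/7, 0, …
f+g: L₀ = lclm(L_f,L_g), ord ≤ 2+2.
L = (-1782·x + 20412·x^3 + 13122·x^5)·Dx + (-9 + 567·x^2 + 6561·x^4 + 6561·x^6)·Dx^2 + (-198·x + 2268·x^3 + 1458·x^5)·Dx^3 + (-1 + 63·x^2 + 729·x^4 + 729·x^6)·Dx^4  (order 4).
h: a_k = 0, -9, 0, 45/2, 0, -3969/40, 0, 350163/560, 0, …
ICs: h(0) = 0, h′(0) = -9, h′′(0) = 0, h′′′(0) = 135.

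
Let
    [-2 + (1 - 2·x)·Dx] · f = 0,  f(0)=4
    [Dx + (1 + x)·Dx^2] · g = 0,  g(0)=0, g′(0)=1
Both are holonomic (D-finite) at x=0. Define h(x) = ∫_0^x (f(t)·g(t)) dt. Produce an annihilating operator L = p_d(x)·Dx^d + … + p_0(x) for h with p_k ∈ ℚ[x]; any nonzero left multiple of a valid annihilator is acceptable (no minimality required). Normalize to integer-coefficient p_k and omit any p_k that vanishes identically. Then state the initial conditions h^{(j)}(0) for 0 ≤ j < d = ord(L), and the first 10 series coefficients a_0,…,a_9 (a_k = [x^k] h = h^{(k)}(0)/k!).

f: a_k = 4, 8, 16, 32, 64, 128, 256, 512, 1024, 2048, …
g: a_k = 0, 1, -1/2, 1/3, -1/4, 1/5, -1/6, 1/7, -1/8, 1/9, …
h₀=f·g: eliminate ⇒ L₀, order ≤ 1·2.
h=∫₀ˣh₀: take L = L₀·Dx.
L = 2·Dx + (3 + 6·x)·Dx^2 + (-1 + x + 2·x^2)·Dx^3  (order 3).
h: a_k = 0, 0, 2, 2, 10/3, 77/15, 391/45, 74/5, 909/35, 29053/630, …
ICs: h(0) = 0, h′(0) = 0, h′′(0) = 4.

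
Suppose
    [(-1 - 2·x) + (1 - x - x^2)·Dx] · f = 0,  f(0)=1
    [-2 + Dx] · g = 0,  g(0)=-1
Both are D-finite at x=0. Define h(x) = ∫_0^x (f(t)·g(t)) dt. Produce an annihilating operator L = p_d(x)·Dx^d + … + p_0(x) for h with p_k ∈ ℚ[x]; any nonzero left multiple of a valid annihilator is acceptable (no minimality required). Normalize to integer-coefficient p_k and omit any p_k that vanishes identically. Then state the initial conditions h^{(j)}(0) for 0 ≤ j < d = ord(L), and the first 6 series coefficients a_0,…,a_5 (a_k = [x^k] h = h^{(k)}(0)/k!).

f: a_k = 1, 1, 2, 3, 5, 8, …
g: a_k = -1, -2, -2, -4/3, -2/3, -4/15, …
h₀=f·g: eliminate ⇒ L₀, order ≤ 1·1.
h=∫₀ˣh₀: take L = L₀·Dx.
L = (3 - 2·x^2)·Dx + (-1 + x + x^2)·Dx^2  (order 2).
h: a_k = 0, -1, -3/2, -2, -31/12, -17/5, …
ICs: h(0) = 0, h′(0) = -1.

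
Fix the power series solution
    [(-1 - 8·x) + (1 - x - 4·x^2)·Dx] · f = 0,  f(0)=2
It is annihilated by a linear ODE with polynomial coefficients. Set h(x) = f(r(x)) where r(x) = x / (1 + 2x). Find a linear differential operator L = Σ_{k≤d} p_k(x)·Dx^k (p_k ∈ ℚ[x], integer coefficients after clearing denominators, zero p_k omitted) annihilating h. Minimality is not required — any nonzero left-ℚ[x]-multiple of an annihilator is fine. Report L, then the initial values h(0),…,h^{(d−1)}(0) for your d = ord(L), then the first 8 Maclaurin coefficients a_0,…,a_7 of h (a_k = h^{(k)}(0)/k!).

f: a_k = 2, 2, 10, 18, 58, 130, 362, 882, …
f∘r: x↦r, Dx↦Dx/r' in L_f ⇒ L₀.
L = (1 + 10·x) + (-1 - 5·x - 4·x^2 + 4·x^3)·Dx  (order 1).
h: a_k = 2, 2, 6, -14, 54, -190, 678, -2414, …
ICs: h(0) = 2.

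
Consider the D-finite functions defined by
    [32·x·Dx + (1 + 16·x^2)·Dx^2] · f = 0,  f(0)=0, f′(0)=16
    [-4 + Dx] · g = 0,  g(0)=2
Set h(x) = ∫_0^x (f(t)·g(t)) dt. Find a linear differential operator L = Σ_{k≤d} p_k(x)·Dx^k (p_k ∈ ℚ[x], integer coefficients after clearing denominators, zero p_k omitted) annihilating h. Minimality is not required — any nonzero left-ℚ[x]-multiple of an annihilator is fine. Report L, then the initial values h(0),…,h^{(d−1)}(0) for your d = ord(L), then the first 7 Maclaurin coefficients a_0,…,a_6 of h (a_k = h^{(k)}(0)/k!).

L = (16 - 128·x + 256·x^2)·Dx + (-8 + 32·x - 128·x^2)·Dx^2 + (1 + 16·x^2)·Dx^3  (order 3).
h: a_k = 0, 0, 16, 128/3, 64/3, -1024/15, 512/5, …
ICs: h(0) = 0, h′(0) = 0, h′′(0) = 32.

f: a_k = 0, 16, 0, -256/3, 0, 4096/5, 0, …
g: a_k = 2, 8, 16, 64/3, 64/3, 256/15, 512/45, …
f·g: L₀ = L_f ⊗_s L_g, ord ≤ 2·1.
∫: right-multiply L₀ by Dx.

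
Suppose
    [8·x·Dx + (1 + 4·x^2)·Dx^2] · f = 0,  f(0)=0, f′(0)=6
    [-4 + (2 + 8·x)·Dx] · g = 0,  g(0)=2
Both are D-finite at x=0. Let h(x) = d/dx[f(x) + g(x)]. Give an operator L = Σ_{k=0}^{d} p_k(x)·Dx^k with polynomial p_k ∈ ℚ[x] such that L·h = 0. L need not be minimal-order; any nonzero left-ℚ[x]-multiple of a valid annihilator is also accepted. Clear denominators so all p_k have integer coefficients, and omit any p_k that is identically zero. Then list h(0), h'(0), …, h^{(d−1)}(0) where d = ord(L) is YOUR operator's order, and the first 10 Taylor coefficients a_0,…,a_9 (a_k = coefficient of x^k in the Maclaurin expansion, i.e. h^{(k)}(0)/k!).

L = (-8 - 80·x + 96·x^2 + 192·x^3) + (-10 - 32·x - 64·x^2 + 384·x^3 + 672·x^4)·Dx + (-1 + 24·x^2 + 48·x^3 + 112·x^4 + 192·x^5)·Dx^2  (order 2).
h: a_k = 10, -8, 0, -80, 376, -1008, 3312, -13728, 53016, -194480, …
ICs: h(0) = 10, h′(0) = -8.

f: a_k = 0, 6, 0, -8, 0, 96/5, 0, -384/7, 0, 512/3, …
g: a_k = 2, 4, -4, 8, -20, 56, -168, 528, -1716, 5720, …
f+g: L₀ = lclm(L_f,L_g), ord ≤ 2+1.
h₀' ⇒ L via d/dx closure of L₀.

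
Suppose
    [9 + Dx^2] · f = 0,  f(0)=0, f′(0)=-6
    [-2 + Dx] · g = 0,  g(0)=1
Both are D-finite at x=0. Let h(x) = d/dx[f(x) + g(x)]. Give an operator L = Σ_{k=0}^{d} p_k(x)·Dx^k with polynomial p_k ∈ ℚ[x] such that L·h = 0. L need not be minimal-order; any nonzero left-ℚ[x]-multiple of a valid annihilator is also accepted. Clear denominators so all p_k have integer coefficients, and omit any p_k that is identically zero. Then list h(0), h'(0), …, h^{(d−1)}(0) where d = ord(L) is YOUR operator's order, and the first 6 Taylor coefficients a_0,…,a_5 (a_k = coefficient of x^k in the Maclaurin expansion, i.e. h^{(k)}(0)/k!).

L = 18 - 9·Dx + 2·Dx^2 - Dx^3  (order 3).
h: a_k = -4, 4, 31, 8/3, -227/12, 8/15, …
ICs: h(0) = -4, h′(0) = 4, h′′(0) = 62.

f: a_k = 0, -6, 0, 9, 0, -81/20, …
g: a_k = 1, 2, 2, 4/3, 2/3, 4/15, …
f+g: L₀ = lclm(L_f,L_g), ord ≤ 2+1.
Differentiate: ansatz ord ≤ ord L₀ ⇒ L.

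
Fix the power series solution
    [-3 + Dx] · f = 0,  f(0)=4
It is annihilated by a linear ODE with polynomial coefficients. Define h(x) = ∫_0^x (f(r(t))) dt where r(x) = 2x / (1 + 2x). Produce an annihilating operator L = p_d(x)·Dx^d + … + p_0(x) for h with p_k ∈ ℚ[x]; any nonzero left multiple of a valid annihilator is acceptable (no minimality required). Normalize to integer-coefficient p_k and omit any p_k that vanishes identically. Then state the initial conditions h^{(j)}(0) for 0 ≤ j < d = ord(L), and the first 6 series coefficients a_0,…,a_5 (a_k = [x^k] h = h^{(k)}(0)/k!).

L = -6·Dx + (1 + 4·x + 4·x^2)·Dx^2  (order 2).
h: a_k = 0, 4, 12, 8, -12, 24/5, …
ICs: h(0) = 0, h′(0) = 4.

f: a_k = 4, 12, 18, 18, 27/2, 81/10, …
L₀ from L_f via x↦r, Dx↦r'^{-1}Dx.
h=∫h₀ ⇒ L = L₀·Dx.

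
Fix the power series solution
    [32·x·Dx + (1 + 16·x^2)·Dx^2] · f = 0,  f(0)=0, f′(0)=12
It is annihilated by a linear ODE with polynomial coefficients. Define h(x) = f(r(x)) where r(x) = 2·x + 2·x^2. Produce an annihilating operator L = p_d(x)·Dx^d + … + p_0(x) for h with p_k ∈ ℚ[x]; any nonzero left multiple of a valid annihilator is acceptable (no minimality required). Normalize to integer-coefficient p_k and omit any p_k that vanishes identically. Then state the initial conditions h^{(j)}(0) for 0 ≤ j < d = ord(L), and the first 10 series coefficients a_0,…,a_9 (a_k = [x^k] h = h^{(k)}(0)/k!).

f: a_k = 0, 12, 0, -64, 0, 3072/5, 0, -49152/7, 0, 262144/3, …
f∘r: x↦r, Dx↦Dx/r' in L_f ⇒ L₀.
L = (-2 + 128·x + 512·x^2 + 768·x^3 + 384·x^4)·Dx + (1 + 2·x + 64·x^2 + 256·x^3 + 320·x^4 + 128·x^5)·Dx^2  (order 2).
h: a_k = 0, 24, 24, -512, -1536, 90624/5, 97792, -4915200/7, -6094848, 77889536/3, …
ICs: h(0) = 0, h′(0) = 24.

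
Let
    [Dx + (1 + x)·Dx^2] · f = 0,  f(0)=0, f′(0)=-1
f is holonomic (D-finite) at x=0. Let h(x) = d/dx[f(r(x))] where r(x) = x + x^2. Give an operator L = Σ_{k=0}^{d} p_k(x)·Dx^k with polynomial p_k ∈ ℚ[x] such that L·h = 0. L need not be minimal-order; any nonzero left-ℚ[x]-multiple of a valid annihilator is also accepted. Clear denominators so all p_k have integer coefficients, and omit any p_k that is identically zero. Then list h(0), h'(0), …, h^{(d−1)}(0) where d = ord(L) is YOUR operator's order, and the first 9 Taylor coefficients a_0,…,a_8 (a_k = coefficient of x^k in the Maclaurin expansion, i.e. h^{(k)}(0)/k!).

f: a_k = 0, -1, 1/2, -1/3, 1/4, -1/5, 1/6, -1/7, 1/8, …
L₀ from L_f via x↦r, Dx↦r'^{-1}Dx.
h₀' ⇒ L via d/dx closure of L₀.
L = (-1 + 2·x + 2·x^2) + (1 + 3·x + 3·x^2 + 2·x^3)·Dx  (order 1).
h: a_k = -1, -1, 2, -1, -1, 2, -1, -1, 2, …
ICs: h(0) = -1.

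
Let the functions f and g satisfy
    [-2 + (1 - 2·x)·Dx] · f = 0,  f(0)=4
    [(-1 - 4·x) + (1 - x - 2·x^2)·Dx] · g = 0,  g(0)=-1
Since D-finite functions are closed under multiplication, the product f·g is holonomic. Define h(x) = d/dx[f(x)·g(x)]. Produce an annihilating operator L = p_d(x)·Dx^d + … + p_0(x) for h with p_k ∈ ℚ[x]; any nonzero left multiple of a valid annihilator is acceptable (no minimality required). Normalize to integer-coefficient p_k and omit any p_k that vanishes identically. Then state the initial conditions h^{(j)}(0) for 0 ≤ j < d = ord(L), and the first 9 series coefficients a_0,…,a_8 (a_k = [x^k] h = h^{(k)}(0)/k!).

f: a_k = 4, 8, 16, 32, 64, 128, 256, 512, 1024, …
g: a_k = -1, -1, -3, -5, -11, -21, -43, -85, -171, …
Product ⇒ symmetric product L₀, ord ≤ 1.
h=h₀': d/dx-closure on L₀ ⇒ L.
L = (6 + 16·x + 16·x^2) + (-1 - x + 4·x^2 + 4·x^3)·Dx  (order 1).
h: a_k = -12, -72, -276, -912, -2700, -7512, -19908, -50976, -126972, …
ICs: h(0) = -12.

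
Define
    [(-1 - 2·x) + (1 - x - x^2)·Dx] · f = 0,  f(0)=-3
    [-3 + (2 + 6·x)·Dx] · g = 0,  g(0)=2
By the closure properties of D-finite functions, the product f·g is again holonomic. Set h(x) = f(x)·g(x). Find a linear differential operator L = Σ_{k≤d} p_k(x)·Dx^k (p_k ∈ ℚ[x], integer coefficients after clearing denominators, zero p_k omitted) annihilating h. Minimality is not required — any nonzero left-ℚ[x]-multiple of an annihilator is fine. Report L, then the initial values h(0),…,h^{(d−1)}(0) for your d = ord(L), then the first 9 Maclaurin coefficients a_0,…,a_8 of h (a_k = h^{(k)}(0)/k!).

f: a_k = -3, -3, -6, -9, -15, -24, -39, -63, -102, …
g: a_k = 2, 3, -9/4, 27/8, -405/64, 1701/128, -15309/512, 72171/1024, -2814669/16384, …
Product ⇒ symmetric product L₀, ord ≤ 1.
L = (5 + 7·x + 9·x^2) + (-2 - 4·x + 8·x^2 + 6·x^3)·Dx  (order 1).
h: a_k = -6, -15, -57/4, -315/8, -2217/64, -14577/128, -30117/512, -393363/1024, 1186455/16384, …
ICs: h(0) = -6.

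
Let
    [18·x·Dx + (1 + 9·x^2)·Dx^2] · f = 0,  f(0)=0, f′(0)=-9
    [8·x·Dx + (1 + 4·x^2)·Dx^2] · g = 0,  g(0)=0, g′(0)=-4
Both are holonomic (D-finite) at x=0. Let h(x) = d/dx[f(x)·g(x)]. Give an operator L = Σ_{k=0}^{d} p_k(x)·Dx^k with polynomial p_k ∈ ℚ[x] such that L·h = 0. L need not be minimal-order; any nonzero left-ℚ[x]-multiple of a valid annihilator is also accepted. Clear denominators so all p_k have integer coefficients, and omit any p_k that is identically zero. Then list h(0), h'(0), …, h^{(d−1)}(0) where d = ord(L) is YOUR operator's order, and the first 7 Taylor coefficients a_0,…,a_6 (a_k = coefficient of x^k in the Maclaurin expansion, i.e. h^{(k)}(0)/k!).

f: a_k = 0, -9, 0, 27, 0, -729/5, 0, …
g: a_k = 0, -4, 0, 16/3, 0, -64/5, 0, …
h₀=f·g: eliminate ⇒ L₀, order ≤ 2·2.
h=h₀': d/dx-closure on L₀ ⇒ L.
L = (-864·x - 18720·x^3 - 82944·x^5 + 134784·x^7 + 1119744·x^9) + (-52 - 3036·x^2 - 33696·x^4 - 72576·x^6 + 471744·x^8 + 1679616·x^10)·Dx + (-104·x - 2072·x^3 - 11232·x^5 + 13968·x^7 + 269568·x^9 + 559872·x^11)·Dx^2 + (-1 - 26·x^2 - 205·x^4 + 7380·x^8 + 33696·x^10 + 46656·x^12)·Dx^3  (order 3).
h: a_k = 0, 72, 0, -624, 0, 25272/5, 0, …
ICs: h(0) = 0, h′(0) = 72, h′′(0) = 0.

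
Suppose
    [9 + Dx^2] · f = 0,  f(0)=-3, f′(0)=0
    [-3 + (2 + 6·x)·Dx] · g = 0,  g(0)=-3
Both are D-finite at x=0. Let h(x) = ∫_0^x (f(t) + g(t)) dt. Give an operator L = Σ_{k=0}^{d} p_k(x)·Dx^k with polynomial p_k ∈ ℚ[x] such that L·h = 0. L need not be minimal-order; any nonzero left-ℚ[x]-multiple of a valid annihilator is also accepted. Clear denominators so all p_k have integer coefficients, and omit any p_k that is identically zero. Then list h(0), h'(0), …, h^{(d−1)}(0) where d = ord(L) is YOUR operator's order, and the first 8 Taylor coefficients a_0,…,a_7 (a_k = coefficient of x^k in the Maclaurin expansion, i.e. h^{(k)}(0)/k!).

f: a_k = -3, 0, 27/2, 0, -81/8, 0, 243/80, 0, …
g: a_k = -3, -9/2, 27/8, -81/16, 1215/128, -5103/256, 45927/1024, -216513/2048, …
Sum ⇒ L₀ = lclm(L_f,L_g) in ℚ(x)⟨Dx⟩.
h=∫h₀ ⇒ L = L₀·Dx.
L = (-63 - 216·x - 324·x^2)·Dx + (18 + 198·x + 648·x^2 + 648·x^3)·Dx^2 + (-7 - 24·x - 36·x^2)·Dx^3 + (2 + 22·x + 72·x^2 + 72·x^3)·Dx^4  (order 4).
h: a_k = 0, -6, -9/4, 45/8, -81/64, -81/640, -1701/512, 245187/35840, …
ICs: h(0) = 0, h′(0) = -6, h′′(0) = -9/2, h′′′(0) = 135/4.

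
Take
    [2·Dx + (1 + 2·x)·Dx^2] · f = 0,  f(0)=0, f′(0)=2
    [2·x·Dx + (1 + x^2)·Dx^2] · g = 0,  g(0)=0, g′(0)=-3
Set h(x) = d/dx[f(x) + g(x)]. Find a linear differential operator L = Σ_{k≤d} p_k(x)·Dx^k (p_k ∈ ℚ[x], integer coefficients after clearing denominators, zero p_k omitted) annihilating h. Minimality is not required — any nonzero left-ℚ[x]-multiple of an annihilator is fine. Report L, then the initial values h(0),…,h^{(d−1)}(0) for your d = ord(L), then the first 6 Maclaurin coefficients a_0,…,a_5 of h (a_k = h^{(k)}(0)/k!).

L = (-2 - 12·x + 6·x^2 + 4·x^3) + (-5 - 4·x - 9·x^2 + 12·x^3 + 8·x^4)·Dx + (-1 - x + 2·x^2 + x^3 + 3·x^4 + 2·x^5)·Dx^2  (order 2).
h: a_k = -1, -4, 11, -16, 29, -64, …
ICs: h(0) = -1, h′(0) = -4.

f: a_k = 0, 2, -2, 8/3, -4, 32/5, …
g: a_k = 0, -3, 0, 1, 0, -3/5, …
h₀=f+g: left-lcm gives L₀, ord ≤ 4.
h₀' ⇒ L via d/dx closure of L₀.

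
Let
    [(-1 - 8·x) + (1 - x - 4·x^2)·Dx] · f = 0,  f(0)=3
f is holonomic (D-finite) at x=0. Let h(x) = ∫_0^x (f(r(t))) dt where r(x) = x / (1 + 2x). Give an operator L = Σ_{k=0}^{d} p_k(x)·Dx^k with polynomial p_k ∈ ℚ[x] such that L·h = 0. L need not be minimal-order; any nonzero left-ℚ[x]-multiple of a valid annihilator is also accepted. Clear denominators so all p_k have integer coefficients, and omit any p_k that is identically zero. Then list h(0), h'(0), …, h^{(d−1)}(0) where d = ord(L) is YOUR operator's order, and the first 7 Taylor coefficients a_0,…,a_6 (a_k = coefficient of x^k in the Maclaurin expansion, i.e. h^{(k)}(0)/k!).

f: a_k = 3, 3, 15, 27, 87, 195, 543, …
Substitute x→r, Dx→(1/r')Dx; clear ⇒ L₀.
h=∫h₀ ⇒ L = L₀·Dx.
L = (1 + 10·x)·Dx + (-1 - 5·x - 4·x^2 + 4·x^3)·Dx^2  (order 2).
h: a_k = 0, 3, 3/2, 3, -21/4, 81/5, -95/2, …
ICs: h(0) = 0, h′(0) = 3.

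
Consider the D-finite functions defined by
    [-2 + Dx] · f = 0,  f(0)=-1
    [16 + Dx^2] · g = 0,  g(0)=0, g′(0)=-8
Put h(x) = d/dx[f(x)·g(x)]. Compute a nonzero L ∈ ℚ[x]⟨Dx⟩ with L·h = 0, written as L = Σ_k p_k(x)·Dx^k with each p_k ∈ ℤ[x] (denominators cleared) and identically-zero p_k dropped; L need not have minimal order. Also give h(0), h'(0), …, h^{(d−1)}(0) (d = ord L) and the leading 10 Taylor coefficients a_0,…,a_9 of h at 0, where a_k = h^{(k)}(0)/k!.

L = 20 - 4·Dx + Dx^2  (order 2).
h: a_k = 8, 32, -16, -128, -304/3, 704/15, 4448/45, 512/15, -5744/315, -49856/2835, …
ICs: h(0) = 8, h′(0) = 32.

f: a_k = -1, -2, -2, -4/3, -2/3, -4/15, -4/45, -8/315, -2/315, -4/2835, …
g: a_k = 0, -8, 0, 64/3, 0, -256/15, 0, 2048/315, 0, -4096/2835, …
L₀ := L_f ⊗_s L_g (sym. prod.), ord ≤ 2.
Derive L from L₀ (diff closure).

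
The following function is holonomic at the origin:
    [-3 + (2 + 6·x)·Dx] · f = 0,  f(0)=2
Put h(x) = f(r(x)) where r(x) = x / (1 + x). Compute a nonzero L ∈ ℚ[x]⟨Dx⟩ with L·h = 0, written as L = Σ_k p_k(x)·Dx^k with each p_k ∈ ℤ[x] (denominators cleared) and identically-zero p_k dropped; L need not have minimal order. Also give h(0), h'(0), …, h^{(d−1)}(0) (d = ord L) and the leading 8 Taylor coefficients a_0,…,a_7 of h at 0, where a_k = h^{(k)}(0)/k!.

f: a_k = 2, 3, -9/4, 27/8, -405/64, 1701/128, -15309/512, 72171/1024, …
h₀=f(r): pull back L_f along r ⇒ L₀.
L = -3 + (2 + 10·x + 8·x^2)·Dx  (order 1).
h: a_k = 2, 3, -21/4, 87/8, -1677/64, 9069/128, -106305/512, 658335/1024, …
ICs: h(0) = 2.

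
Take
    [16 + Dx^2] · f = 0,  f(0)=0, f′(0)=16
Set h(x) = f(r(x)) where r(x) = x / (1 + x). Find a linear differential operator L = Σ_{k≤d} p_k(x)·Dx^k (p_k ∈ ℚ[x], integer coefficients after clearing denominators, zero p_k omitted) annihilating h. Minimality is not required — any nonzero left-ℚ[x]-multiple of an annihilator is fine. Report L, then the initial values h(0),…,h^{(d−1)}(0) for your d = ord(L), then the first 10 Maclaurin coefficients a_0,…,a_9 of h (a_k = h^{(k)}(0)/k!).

L = 16 + (2 + 6·x + 6·x^2 + 2·x^3)·Dx + (1 + 4·x + 6·x^2 + 4·x^3 + x^4)·Dx^2  (order 2).
h: a_k = 0, 16, -16, -80/3, 112, -3088/15, 240, -39376/315, -10064/45, 481648/567, …
ICs: h(0) = 0, h′(0) = 16.

f: a_k = 0, 16, 0, -128/3, 0, 512/15, 0, -4096/315, 0, 8192/2835, …
f∘r: x↦r, Dx↦Dx/r' in L_f ⇒ L₀.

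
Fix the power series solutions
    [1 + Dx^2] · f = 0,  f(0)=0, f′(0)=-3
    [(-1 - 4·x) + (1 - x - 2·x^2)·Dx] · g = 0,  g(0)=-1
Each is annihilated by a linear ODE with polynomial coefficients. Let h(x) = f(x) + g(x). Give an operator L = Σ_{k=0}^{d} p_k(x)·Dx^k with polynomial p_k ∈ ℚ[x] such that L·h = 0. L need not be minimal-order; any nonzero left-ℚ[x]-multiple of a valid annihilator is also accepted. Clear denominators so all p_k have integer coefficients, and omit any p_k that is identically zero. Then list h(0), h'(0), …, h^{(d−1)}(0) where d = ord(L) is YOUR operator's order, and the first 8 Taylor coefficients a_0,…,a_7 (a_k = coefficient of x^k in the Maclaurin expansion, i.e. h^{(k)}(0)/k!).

f: a_k = 0, -3, 0, 1/2, 0, -1/40, 0, 1/1680, …
g: a_k = -1, -1, -3, -5, -11, -21, -43, -85, …
L₀ := lclm(L_f,L_g); ord L₀ ≤ 2+1.
L = (-31 - 146·x - 133·x^2 - 184·x^3 - 20·x^4 - 16·x^5) + (7 + 3·x - 3·x^2 - 37·x^3 - 42·x^4 - 12·x^5 - 8·x^6)·Dx + (-31 - 146·x - 133·x^2 - 184·x^3 - 20·x^4 - 16·x^5)·Dx^2 + (7 + 3·x - 3·x^2 - 37·x^3 - 42·x^4 - 12·x^5 - 8·x^6)·Dx^3  (order 3).
h: a_k = -1, -4, -3, -9/2, -11, -841/40, -43, -142799/1680, …
ICs: h(0) = -1, h′(0) = -4, h′′(0) = -6.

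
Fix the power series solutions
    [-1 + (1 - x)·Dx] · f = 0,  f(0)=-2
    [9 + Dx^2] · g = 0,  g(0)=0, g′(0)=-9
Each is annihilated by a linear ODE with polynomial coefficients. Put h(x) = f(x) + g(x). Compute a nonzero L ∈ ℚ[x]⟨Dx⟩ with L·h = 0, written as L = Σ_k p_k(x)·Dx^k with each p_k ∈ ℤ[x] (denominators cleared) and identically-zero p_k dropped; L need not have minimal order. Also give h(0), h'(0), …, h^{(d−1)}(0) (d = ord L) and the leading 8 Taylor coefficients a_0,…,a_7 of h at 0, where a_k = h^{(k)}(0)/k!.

f: a_k = -2, -2, -2, -2, -2, -2, -2, -2, …
g: a_k = 0, -9, 0, 27/2, 0, -243/40, 0, 729/560, …
h₀=f+g: left-lcm gives L₀, ord ≤ 3.
L = (135 - 162·x + 81·x^2) + (-99 + 261·x - 243·x^2 + 81·x^3)·Dx + (15 - 18·x + 9·x^2)·Dx^2 + (-11 + 29·x - 27·x^2 + 9·x^3)·Dx^3  (order 3).
h: a_k = -2, -11, -2, 23/2, -2, -323/40, -2, -391/560, …
ICs: h(0) = -2, h′(0) = -11, h′′(0) = -4.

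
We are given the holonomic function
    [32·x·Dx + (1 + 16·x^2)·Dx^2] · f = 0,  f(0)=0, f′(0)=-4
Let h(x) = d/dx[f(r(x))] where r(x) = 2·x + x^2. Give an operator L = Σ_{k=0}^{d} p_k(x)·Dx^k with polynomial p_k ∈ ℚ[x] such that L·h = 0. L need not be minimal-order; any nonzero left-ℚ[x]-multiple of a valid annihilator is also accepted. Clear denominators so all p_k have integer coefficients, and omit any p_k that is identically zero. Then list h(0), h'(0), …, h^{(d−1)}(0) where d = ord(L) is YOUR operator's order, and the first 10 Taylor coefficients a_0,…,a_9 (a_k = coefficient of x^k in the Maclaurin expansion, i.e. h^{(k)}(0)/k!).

f: a_k = 0, -4, 0, 64/3, 0, -1024/5, 0, 16384/7, 0, -262144/9, …
L₀ from L_f via x↦r, Dx↦r'^{-1}Dx.
h=h₀': d/dx-closure on L₀ ⇒ L.
L = (-1 + 128·x + 256·x^2 + 192·x^3 + 48·x^4) + (1 + x + 64·x^2 + 128·x^3 + 80·x^4 + 16·x^5)·Dx  (order 1).
h: a_k = -8, -8, 512, 1024, -32128, -98176, 1982464, 8323072, -120080384, -657983488, …
ICs: h(0) = -8.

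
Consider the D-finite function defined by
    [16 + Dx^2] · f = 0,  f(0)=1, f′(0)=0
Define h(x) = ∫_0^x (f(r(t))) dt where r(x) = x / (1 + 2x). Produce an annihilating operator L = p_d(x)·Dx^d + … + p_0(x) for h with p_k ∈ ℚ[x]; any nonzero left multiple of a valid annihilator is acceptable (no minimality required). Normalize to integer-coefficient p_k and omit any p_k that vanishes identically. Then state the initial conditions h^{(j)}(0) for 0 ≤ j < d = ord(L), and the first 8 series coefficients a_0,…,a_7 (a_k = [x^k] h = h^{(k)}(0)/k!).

f: a_k = 1, 0, -8, 0, 32/3, 0, -256/45, 0, …
h₀=f(r): pull back L_f along r ⇒ L₀.
∫: right-multiply L₀ by Dx.
L = 16·Dx + (4 + 24·x + 48·x^2 + 32·x^3)·Dx^2 + (1 + 8·x + 24·x^2 + 32·x^3 + 16·x^4)·Dx^3  (order 3).
h: a_k = 0, 1, 0, -8/3, 8, -256/15, 256/9, -1408/45, …
ICs: h(0) = 0, h′(0) = 1, h′′(0) = 0.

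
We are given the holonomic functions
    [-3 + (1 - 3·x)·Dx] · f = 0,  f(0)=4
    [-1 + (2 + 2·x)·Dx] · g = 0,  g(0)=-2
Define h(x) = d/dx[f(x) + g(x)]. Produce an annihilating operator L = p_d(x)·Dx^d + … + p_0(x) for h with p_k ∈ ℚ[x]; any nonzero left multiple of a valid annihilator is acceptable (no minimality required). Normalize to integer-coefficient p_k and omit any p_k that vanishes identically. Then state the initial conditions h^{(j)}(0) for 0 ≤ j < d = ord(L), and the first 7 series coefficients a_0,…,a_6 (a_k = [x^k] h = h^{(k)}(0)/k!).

f: a_k = 4, 12, 36, 108, 324, 972, 2916, …
g: a_k = -2, -1, 1/4, -1/8, 5/64, -7/128, 21/512, …
L₀ := lclm(L_f,L_g); ord L₀ ≤ 1+1.
Differentiate: ansatz ord ≤ ord L₀ ⇒ L.
L = (-126 - 54·x) + (-213 - 450·x - 189·x^2)·Dx + (26 - 34·x - 114·x^2 - 54·x^3)·Dx^2  (order 2).
h: a_k = 11, 145/2, 2589/8, 20741/16, 622045/128, 4479039/256, 62705433/1024, …
ICs: h(0) = 11, h′(0) = 145/2.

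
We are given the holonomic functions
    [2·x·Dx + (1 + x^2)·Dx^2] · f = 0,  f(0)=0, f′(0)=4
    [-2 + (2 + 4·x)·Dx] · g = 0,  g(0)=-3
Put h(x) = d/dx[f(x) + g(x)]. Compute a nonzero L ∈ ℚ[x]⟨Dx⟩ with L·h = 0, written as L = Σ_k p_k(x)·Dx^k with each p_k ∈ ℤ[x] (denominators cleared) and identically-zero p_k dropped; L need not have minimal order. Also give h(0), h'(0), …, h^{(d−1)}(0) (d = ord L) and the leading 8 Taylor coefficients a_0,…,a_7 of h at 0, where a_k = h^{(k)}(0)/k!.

L = (-4 - 20·x + 12·x^2 + 12·x^3) + (-10 - 16·x - 16·x^2 + 48·x^3 + 42·x^4)·Dx + (-2 + 12·x^2 + 12·x^3 + 14·x^4 + 12·x^5)·Dx^2  (order 2).
h: a_k = 1, 3, -17/2, 15/2, -73/8, 189/8, -757/16, 1287/16, …
ICs: h(0) = 1, h′(0) = 3.

f: a_k = 0, 4, 0, -4/3, 0, 4/5, 0, -4/7, …
g: a_k = -3, -3, 3/2, -3/2, 15/8, -21/8, 63/16, -99/16, …
f+g: L₀ = lclm(L_f,L_g), ord ≤ 2+1.
Differentiate: ansatz ord ≤ ord L₀ ⇒ L.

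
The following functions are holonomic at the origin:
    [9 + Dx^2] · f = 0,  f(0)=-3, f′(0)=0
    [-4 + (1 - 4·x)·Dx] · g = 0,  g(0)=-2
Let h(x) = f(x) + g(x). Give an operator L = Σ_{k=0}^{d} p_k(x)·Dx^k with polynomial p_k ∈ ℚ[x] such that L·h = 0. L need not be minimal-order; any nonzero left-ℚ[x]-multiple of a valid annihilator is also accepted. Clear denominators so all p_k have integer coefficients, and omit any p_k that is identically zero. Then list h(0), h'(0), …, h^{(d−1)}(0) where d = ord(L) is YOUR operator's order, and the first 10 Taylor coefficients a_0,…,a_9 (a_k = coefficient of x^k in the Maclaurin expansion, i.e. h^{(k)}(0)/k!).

L = (-3780 + 2592·x - 5184·x^2) + (369 - 2124·x + 3888·x^2 - 5184·x^3)·Dx + (-420 + 288·x - 576·x^2)·Dx^2 + (41 - 236·x + 432·x^2 - 576·x^3)·Dx^3  (order 3).
h: a_k = -5, -8, -37/2, -128, -4177/8, -2048, -655117/80, -32768, -587204747/4480, -524288, …
ICs: h(0) = -5, h′(0) = -8, h′′(0) = -37.

f: a_k = -3, 0, 27/2, 0, -81/8, 0, 243/80, 0, -2187/4480, 0, …
g: a_k = -2, -8, -32, -128, -512, -2048, -8192, -32768, -131072, -524288, …
f+g: L₀ = lclm(L_f,L_g), ord ≤ 2+1.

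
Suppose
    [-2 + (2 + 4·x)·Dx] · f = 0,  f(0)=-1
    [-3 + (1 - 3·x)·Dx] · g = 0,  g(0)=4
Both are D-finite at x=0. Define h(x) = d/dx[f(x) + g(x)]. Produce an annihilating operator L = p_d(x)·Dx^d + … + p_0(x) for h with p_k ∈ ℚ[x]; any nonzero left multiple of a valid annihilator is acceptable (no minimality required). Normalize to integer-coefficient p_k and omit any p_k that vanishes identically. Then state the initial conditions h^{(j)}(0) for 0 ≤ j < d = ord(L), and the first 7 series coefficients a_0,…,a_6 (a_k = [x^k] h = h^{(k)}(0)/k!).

L = (-72 - 54·x) + (-51 - 234·x - 189·x^2)·Dx + (7 + 2·x - 51·x^2 - 54·x^3)·Dx^2  (order 2).
h: a_k = 11, 73, 645/2, 2597/2, 38845/8, 140031/8, 979545/16, …
ICs: h(0) = 11, h′(0) = 73.

f: a_k = -1, -1, 1/2, -1/2, 5/8, -7/8, 21/16, …
g: a_k = 4, 12, 36, 108, 324, 972, 2916, …
Weyl lclm of L_f,L_g ⇒ L₀ (ord ≤ 2).
h=h₀': d/dx-closure on L₀ ⇒ L.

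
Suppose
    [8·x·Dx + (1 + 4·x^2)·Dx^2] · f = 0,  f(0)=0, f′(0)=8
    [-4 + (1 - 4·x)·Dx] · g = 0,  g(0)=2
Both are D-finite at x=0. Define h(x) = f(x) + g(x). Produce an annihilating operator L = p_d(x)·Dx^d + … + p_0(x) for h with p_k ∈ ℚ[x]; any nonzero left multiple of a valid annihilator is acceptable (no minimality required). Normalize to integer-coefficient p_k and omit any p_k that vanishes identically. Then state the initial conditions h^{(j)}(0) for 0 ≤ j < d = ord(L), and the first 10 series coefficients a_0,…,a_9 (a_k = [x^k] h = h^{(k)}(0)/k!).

f: a_k = 0, 8, 0, -32/3, 0, 128/5, 0, -512/7, 0, 2048/9, …
g: a_k = 2, 8, 32, 128, 512, 2048, 8192, 32768, 131072, 524288, …
f+g: L₀ = lclm(L_f,L_g), ord ≤ 2+1.
L = (8 - 128·x - 96·x^2)·Dx + (-13 + 8·x - 100·x^2 - 96·x^3)·Dx^2 + (1 - 3·x - 12·x^3 - 16·x^4)·Dx^3  (order 3).
h: a_k = 2, 16, 32, 352/3, 512, 10368/5, 8192, 228864/7, 131072, 4720640/9, …
ICs: h(0) = 2, h′(0) = 16, h′′(0) = 64.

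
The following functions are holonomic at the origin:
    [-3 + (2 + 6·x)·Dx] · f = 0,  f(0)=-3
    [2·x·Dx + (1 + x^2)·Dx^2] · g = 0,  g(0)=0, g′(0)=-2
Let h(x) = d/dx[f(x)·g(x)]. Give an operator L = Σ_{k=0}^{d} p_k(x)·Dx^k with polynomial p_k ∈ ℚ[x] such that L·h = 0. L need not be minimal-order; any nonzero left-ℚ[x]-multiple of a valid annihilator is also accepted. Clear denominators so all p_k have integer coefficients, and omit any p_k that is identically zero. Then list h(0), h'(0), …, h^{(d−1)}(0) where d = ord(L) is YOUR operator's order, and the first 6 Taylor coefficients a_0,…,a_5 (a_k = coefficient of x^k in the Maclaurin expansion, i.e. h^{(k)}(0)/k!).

L = (-57 + 360·x + 630·x^2 - 216·x^3 - 81·x^4) + (124 + 540·x + 1032·x^2 + 1368·x^3 - 756·x^4 - 324·x^5)·Dx + (36 + 200·x + 252·x^2 - 16·x^3 + 108·x^4 - 216·x^5 - 108·x^6)·Dx^2  (order 2).
h: a_k = 6, 18, -105/4, 57/2, -4971/64, 73521/320, …
ICs: h(0) = 6, h′(0) = 18.

f: a_k = -3, -9/2, 27/8, -81/16, 1215/128, -5103/256, …
g: a_k = 0, -2, 0, 2/3, 0, -2/5, …
h₀=f·g: eliminate ⇒ L₀, order ≤ 1·2.
h₀' ⇒ L via d/dx closure of L₀.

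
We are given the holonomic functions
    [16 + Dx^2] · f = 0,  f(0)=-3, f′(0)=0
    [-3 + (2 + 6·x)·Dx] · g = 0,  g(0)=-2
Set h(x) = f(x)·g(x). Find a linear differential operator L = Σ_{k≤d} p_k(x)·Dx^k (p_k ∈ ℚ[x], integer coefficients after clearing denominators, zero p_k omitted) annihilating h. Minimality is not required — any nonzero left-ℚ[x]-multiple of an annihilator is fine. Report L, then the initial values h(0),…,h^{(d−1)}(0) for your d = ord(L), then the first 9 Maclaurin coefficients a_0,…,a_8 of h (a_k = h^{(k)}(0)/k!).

f: a_k = -3, 0, 24, 0, -32, 0, 256/15, 0, -512/105, …
g: a_k = -2, -3, 9/4, -27/8, 405/64, -1701/128, 15309/512, -72171/1024, 2814669/16384, …
Product ⇒ symmetric product L₀, ord ≤ 2.
L = (91 + 384·x + 576·x^2) + (-12 - 36·x)·Dx + (4 + 24·x + 36·x^2)·Dx^2  (order 2).
h: a_k = 6, 9, -219/4, -495/8, 6337/64, 7023/128, -337609/7680, -259579/5120, 82369729/1720320, …
ICs: h(0) = 6, h′(0) = 9.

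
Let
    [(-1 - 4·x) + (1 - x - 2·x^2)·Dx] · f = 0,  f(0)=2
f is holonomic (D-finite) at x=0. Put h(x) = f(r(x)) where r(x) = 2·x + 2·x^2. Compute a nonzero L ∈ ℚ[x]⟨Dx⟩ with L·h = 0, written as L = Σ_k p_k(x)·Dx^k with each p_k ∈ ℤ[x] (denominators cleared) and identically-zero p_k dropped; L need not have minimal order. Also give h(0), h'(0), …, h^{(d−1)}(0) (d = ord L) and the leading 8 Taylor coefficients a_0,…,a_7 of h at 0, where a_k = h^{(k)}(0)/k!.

f: a_k = 2, 2, 6, 10, 22, 42, 86, 170, …
Change of var in L_f (x↦r) gives L₀.
L = (2 + 20·x + 48·x^2 + 32·x^3) + (-1 + 2·x + 10·x^2 + 16·x^3 + 8·x^4)·Dx  (order 1).
h: a_k = 2, 4, 28, 128, 616, 2992, 14416, 69632, …
ICs: h(0) = 2.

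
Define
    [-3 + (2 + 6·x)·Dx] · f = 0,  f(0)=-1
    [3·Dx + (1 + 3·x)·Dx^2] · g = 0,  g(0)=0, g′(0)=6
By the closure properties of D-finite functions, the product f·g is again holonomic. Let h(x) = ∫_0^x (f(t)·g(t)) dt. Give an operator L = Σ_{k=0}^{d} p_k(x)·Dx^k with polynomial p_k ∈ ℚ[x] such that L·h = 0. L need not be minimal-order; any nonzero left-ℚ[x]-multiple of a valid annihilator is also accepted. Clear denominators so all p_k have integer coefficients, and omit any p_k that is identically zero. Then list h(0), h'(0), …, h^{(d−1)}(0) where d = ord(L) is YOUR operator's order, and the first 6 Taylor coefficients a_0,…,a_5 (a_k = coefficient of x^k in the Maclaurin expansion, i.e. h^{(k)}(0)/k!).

f: a_k = -1, -3/2, 9/8, -27/16, 405/128, -1701/256, …
g: a_k = 0, 6, -9, 18, -81/2, 486/5, …
L₀ := L_f ⊗_s L_g (sym. prod.), ord ≤ 2.
∫: right-multiply L₀ by Dx.
L = 9·Dx + (4 + 24·x + 36·x^2)·Dx^3  (order 3).
h: a_k = 0, 0, -3, 0, 9/16, -27/20, …
ICs: h(0) = 0, h′(0) = 0, h′′(0) = -6.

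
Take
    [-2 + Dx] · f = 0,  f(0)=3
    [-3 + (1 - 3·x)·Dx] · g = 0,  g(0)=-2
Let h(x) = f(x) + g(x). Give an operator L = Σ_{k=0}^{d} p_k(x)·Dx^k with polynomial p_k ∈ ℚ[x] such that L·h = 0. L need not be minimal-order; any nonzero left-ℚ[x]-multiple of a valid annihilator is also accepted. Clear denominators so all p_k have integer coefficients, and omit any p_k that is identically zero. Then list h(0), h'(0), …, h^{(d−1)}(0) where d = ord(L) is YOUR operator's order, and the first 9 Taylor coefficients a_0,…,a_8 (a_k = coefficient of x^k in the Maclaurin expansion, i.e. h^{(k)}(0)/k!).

f: a_k = 3, 6, 6, 4, 2, 4/5, 4/15, 8/105, 2/105, …
g: a_k = -2, -6, -18, -54, -162, -486, -1458, -4374, -13122, …
L₀ := lclm(L_f,L_g); ord L₀ ≤ 1+1.
L = (24 + 36·x) + (-14 - 24·x + 36·x^2)·Dx + (1 + 3·x - 18·x^2)·Dx^2  (order 2).
h: a_k = 1, 0, -12, -50, -160, -2426/5, -21866/15, -459262/105, -1377808/105, …
ICs: h(0) = 1, h′(0) = 0.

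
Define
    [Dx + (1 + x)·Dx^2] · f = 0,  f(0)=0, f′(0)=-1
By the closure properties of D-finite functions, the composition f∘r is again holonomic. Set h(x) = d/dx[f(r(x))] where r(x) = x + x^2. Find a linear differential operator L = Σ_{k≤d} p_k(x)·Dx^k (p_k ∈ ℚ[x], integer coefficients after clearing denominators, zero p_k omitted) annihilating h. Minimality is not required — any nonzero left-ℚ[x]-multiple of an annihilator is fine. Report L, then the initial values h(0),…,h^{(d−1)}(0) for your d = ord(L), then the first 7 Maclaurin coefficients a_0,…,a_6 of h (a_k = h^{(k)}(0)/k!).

f: a_k = 0, -1, 1/2, -1/3, 1/4, -1/5, 1/6, …
L₀ from L_f via x↦r, Dx↦r'^{-1}Dx.
Differentiate: ansatz ord ≤ ord L₀ ⇒ L.
L = (-1 + 2·x + 2·x^2) + (1 + 3·x + 3·x^2 + 2·x^3)·Dx  (order 1).
h: a_k = -1, -1, 2, -1, -1, 2, -1, …
ICs: h(0) = -1.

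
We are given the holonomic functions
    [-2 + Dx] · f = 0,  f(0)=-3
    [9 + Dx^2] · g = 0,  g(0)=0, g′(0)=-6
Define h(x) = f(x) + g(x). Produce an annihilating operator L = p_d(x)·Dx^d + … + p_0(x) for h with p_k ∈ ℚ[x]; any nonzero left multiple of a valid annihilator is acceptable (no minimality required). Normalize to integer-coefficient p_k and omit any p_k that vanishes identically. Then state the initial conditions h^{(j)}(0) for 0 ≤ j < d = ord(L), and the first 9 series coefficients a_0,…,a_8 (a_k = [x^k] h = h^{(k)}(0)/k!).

f: a_k = -3, -6, -6, -4, -2, -4/5, -4/15, -8/105, -2/105, …
g: a_k = 0, -6, 0, 9, 0, -81/20, 0, 243/280, 0, …
f+g: L₀ = lclm(L_f,L_g), ord ≤ 1+2.
L = -18 + 9·Dx - 2·Dx^2 + Dx^3  (order 3).
h: a_k = -3, -12, -6, 5, -2, -97/20, -4/15, 19/24, -2/105, …
ICs: h(0) = -3, h′(0) = -12, h′′(0) = -12.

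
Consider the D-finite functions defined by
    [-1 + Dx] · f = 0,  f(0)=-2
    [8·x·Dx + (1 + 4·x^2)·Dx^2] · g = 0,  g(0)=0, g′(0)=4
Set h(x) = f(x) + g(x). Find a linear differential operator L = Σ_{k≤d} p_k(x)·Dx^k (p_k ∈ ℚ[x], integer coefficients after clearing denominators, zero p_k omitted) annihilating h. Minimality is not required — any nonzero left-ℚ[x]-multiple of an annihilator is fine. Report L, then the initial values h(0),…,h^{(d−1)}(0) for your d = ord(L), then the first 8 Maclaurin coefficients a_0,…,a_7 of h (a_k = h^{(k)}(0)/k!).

L = (8 - 8·x - 96·x^2 - 32·x^3)·Dx + (-9 + 88·x^2 - 16·x^4)·Dx^2 + (1 + 8·x + 8·x^2 + 32·x^3 + 16·x^4)·Dx^3  (order 3).
h: a_k = -2, 2, -1, -17/3, -1/12, 767/60, -1/360, -92161/2520, …
ICs: h(0) = -2, h′(0) = 2, h′′(0) = -2.

f: a_k = -2, -2, -1, -1/3, -1/12, -1/60, -1/360, -1/2520, …
g: a_k = 0, 4, 0, -16/3, 0, 64/5, 0, -256/7, …
h₀=f+g: left-lcm gives L₀, ord ≤ 3.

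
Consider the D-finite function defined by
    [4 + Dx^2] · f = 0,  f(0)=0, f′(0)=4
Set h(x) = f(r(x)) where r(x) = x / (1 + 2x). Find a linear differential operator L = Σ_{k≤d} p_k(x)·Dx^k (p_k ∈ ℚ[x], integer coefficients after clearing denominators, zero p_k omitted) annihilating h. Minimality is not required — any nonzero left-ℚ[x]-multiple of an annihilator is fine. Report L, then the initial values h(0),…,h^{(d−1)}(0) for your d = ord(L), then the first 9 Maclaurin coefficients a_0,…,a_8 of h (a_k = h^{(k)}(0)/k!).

f: a_k = 0, 4, 0, -8/3, 0, 8/15, 0, -16/315, 0, …
h₀=f(r): pull back L_f along r ⇒ L₀.
L = 4 + (4 + 24·x + 48·x^2 + 32·x^3)·Dx + (1 + 8·x + 24·x^2 + 32·x^3 + 16·x^4)·Dx^2  (order 2).
h: a_k = 0, 4, -8, 40/3, -16, 8/15, 80, -110896/315, 50912/45, …
ICs: h(0) = 0, h′(0) = 4.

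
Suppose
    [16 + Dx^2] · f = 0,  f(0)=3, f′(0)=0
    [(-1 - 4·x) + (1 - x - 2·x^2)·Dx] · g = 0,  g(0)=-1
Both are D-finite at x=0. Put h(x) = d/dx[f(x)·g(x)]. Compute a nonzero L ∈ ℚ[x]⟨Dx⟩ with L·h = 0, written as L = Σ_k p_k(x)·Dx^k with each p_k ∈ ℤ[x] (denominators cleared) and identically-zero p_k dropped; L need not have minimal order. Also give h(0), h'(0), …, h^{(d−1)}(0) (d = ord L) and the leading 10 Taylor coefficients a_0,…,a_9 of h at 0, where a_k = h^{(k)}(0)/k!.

f: a_k = 3, 0, -24, 0, 32, 0, -256/15, 0, 512/105, 0, …
g: a_k = -1, -1, -3, -5, -11, -21, -43, -85, -171, -341, …
L₀ := L_f ⊗_s L_g (sym. prod.), ord ≤ 2.
Differentiate: ansatz ord ≤ ord L₀ ⇒ L.
L = (4 - 128·x - 192·x^2 + 256·x^3 + 256·x^4) + (-5 - 12·x + 48·x^2 + 64·x^3)·Dx + (3 - 7·x - 10·x^2 + 16·x^3 + 16·x^4)·Dx^2  (order 2).
h: a_k = -3, 30, 27, 28, 125, 1682/5, 11137/15, 179192/105, 134019/35, 8060582/945, …
ICs: h(0) = -3, h′(0) = 30.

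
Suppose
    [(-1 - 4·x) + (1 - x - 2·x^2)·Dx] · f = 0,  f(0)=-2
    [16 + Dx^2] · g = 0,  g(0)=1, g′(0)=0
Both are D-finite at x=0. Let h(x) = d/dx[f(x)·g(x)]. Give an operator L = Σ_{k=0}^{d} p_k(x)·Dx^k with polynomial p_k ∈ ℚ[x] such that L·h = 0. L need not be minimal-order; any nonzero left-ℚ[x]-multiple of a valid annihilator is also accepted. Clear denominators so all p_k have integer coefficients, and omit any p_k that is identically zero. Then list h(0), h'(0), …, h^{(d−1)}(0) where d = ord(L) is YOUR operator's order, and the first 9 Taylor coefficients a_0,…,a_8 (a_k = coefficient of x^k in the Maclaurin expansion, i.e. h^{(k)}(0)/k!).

f: a_k = -2, -2, -6, -10, -22, -42, -86, -170, -342, …
g: a_k = 1, 0, -8, 0, 32/3, 0, -256/45, 0, 512/315, …
Product ⇒ symmetric product L₀, ord ≤ 2.
Differentiate: ansatz ord ≤ ord L₀ ⇒ L.
L = (4 - 128·x - 192·x^2 + 256·x^3 + 256·x^4) + (-5 - 12·x + 48·x^2 + 64·x^3)·Dx + (3 - 7·x - 10·x^2 + 16·x^3 + 16·x^4)·Dx^2  (order 2).
h: a_k = -2, 20, 18, 56/3, 250/3, 3364/15, 22274/45, 358384/315, 89346/35, …
ICs: h(0) = -2, h′(0) = 20.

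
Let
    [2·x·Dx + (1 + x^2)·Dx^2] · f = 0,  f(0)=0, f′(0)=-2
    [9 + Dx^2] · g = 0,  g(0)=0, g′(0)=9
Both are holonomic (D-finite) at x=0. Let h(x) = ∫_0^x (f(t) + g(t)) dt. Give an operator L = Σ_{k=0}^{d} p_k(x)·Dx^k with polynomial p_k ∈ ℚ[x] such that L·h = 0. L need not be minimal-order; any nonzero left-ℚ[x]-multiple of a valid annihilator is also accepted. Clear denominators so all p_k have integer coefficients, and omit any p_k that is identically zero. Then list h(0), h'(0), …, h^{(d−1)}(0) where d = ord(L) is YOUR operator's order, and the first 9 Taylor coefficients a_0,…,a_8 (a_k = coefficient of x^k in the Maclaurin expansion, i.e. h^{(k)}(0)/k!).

L = (-54·x + 540·x^3 + 162·x^5)·Dx^2 + (63 + 279·x^2 + 297·x^4 + 81·x^6)·Dx^3 + (-6·x + 60·x^3 + 18·x^5)·Dx^4 + (7 + 31·x^2 + 33·x^4 + 9·x^6)·Dx^5  (order 5).
h: a_k = 0, 0, 7/2, 0, -77/24, 0, 227/240, 0, -569/4480, …
ICs: h(0) = 0, h′(0) = 0, h′′(0) = 7, h′′′(0) = 0, h′′′′(0) = -77.

f: a_k = 0, -2, 0, 2/3, 0, -2/5, 0, 2/7, 0, …
g: a_k = 0, 9, 0, -27/2, 0, 243/40, 0, -729/560, 0, …
L₀ := lclm(L_f,L_g); ord L₀ ≤ 2+2.
h=∫₀ˣh₀: take L = L₀·Dx.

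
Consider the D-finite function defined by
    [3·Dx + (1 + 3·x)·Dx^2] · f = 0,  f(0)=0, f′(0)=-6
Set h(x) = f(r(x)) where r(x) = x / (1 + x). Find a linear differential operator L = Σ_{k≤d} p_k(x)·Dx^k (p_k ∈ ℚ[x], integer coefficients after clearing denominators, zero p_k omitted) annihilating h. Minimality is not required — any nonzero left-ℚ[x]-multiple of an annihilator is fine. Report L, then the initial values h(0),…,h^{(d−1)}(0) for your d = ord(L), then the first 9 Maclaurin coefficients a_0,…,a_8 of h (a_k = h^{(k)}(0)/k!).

L = (5 + 8·x)·Dx + (1 + 5·x + 4·x^2)·Dx^2  (order 2).
h: a_k = 0, -6, 15, -42, 255/2, -2046/5, 1365, -32766/7, 65535/4, …
ICs: h(0) = 0, h′(0) = -6.

f: a_k = 0, -6, 9, -18, 81/2, -486/5, 243, -4374/7, 6561/4, …
Change of var in L_f (x↦r) gives L₀.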